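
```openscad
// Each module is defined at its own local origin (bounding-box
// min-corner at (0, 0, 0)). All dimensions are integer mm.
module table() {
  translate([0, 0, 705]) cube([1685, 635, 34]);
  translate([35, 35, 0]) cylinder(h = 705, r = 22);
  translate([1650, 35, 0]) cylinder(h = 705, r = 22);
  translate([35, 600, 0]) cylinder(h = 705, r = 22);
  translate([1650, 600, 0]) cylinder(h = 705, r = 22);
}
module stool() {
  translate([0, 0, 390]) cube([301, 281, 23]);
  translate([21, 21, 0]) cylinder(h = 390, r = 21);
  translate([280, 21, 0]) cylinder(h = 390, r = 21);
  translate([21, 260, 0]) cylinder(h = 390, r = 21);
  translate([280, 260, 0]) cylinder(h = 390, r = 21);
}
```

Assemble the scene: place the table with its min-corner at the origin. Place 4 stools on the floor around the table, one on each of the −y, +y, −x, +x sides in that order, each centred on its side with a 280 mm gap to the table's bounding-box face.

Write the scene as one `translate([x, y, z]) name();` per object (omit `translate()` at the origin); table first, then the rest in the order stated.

table();
translate([692, -561, 0]) stool();
translate([692, 915, 0]) stool();
translate([-581, 177, 0]) stool();
translate([1965, 177, 0]) stool();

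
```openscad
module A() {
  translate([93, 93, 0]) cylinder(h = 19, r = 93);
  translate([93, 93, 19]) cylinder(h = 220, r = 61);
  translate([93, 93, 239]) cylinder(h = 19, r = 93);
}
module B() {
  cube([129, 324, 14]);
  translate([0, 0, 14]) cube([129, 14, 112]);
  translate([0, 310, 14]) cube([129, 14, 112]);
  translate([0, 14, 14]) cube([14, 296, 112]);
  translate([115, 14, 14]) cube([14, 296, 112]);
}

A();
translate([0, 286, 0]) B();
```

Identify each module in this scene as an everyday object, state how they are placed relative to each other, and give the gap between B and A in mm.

A is a spool. B is an open box. The open box is on the floor beside the spool on its +y side. The gap between the open box and the spool is 100 mm.

The open box's nearest face is 100 mm from the spool's +y face.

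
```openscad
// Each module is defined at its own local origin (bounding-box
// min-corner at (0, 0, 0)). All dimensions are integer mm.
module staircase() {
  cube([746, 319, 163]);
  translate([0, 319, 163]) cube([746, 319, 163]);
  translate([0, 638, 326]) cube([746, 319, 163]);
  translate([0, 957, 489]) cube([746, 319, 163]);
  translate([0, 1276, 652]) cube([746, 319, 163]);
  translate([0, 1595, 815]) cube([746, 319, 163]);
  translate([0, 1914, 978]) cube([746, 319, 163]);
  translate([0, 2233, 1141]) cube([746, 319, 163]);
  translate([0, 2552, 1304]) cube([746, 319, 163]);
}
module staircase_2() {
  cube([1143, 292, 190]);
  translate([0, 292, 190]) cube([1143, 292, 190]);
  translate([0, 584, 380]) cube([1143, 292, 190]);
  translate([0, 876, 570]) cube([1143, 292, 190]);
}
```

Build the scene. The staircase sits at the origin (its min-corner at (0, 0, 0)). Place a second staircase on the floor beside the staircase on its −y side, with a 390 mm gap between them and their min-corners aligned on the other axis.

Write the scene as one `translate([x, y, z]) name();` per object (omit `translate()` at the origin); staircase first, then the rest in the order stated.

staircase();
translate([0, -1558, 0]) staircase_2();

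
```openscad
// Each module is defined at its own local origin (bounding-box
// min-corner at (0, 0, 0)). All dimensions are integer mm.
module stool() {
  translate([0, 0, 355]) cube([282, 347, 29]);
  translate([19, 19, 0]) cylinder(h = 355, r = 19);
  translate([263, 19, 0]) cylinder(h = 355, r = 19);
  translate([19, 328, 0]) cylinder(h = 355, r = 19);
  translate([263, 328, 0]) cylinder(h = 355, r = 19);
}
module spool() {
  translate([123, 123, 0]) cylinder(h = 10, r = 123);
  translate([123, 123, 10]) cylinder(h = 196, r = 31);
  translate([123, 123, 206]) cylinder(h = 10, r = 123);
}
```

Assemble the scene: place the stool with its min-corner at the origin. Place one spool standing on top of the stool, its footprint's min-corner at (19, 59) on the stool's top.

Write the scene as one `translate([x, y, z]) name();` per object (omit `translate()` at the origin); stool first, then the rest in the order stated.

stool();
translate([19, 59, 384]) spool();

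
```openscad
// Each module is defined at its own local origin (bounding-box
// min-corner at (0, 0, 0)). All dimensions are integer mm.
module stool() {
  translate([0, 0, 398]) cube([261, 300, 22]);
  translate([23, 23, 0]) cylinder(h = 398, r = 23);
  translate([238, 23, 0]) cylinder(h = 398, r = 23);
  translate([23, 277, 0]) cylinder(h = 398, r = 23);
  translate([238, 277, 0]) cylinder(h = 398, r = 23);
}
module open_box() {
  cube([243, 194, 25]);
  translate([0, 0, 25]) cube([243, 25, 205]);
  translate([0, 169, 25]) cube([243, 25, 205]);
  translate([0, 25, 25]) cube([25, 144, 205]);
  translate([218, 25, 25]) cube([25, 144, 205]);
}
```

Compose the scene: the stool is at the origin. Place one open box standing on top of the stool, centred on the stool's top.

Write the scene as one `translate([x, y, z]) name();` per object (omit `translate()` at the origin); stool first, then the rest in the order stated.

stool();
translate([9, 53, 420]) open_box();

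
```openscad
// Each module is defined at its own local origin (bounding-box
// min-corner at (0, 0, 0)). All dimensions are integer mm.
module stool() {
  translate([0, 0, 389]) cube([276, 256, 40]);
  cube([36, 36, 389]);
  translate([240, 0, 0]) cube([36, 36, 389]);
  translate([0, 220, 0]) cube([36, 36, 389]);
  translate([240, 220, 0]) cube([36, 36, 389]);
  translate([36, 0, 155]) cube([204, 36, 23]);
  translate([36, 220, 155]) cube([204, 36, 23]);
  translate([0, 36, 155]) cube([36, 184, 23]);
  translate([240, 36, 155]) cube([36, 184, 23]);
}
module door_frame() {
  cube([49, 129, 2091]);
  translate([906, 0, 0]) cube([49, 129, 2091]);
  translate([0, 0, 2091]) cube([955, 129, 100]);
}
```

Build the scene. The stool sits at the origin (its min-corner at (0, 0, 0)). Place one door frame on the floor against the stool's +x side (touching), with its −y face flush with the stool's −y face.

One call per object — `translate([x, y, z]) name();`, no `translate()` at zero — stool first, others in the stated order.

stool();
translate([276, 0, 0]) door_frame();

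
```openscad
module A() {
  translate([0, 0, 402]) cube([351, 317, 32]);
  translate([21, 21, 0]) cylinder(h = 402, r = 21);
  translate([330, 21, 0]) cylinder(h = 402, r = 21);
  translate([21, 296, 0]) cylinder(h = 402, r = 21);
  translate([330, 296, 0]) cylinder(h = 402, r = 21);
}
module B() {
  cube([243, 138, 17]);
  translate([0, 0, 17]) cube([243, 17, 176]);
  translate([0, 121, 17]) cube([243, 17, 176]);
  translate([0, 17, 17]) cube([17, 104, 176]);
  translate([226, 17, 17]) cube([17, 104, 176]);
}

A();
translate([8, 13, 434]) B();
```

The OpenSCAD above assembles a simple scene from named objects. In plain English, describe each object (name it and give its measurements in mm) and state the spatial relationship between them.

A is a simple wooden stool: a rectangular seat 351 mm (x) by 317 mm (y), 32 mm thick, top face at z = 434 mm, on four round legs, each 42 mm in diameter. The legs rest on z = 0, each leg's axis is inset half a diameter from the nearest pair of seat edges (so the leg's bounding box is flush with the corner).

B is an open storage box with external size 243×138×193 mm and wall thickness 17 mm (the base is also 17 mm thick). The base covers the whole footprint; the four walls stand on the base, with the y-facing walls full-width and the x-facing walls fitting between their inner faces.

The open box is on top of the stool.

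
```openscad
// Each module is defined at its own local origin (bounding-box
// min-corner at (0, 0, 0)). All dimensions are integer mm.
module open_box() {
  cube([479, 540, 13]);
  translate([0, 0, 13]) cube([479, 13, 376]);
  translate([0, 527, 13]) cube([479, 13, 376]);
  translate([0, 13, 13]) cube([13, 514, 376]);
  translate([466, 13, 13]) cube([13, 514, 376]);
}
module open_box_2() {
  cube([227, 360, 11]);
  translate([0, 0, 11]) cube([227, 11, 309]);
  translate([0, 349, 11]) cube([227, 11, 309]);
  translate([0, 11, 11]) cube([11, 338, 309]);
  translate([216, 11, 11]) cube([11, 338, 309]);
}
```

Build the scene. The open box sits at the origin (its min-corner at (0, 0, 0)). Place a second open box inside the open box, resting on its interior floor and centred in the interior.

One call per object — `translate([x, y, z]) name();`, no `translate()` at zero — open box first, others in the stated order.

open_box();
translate([126, 90, 13]) open_box_2();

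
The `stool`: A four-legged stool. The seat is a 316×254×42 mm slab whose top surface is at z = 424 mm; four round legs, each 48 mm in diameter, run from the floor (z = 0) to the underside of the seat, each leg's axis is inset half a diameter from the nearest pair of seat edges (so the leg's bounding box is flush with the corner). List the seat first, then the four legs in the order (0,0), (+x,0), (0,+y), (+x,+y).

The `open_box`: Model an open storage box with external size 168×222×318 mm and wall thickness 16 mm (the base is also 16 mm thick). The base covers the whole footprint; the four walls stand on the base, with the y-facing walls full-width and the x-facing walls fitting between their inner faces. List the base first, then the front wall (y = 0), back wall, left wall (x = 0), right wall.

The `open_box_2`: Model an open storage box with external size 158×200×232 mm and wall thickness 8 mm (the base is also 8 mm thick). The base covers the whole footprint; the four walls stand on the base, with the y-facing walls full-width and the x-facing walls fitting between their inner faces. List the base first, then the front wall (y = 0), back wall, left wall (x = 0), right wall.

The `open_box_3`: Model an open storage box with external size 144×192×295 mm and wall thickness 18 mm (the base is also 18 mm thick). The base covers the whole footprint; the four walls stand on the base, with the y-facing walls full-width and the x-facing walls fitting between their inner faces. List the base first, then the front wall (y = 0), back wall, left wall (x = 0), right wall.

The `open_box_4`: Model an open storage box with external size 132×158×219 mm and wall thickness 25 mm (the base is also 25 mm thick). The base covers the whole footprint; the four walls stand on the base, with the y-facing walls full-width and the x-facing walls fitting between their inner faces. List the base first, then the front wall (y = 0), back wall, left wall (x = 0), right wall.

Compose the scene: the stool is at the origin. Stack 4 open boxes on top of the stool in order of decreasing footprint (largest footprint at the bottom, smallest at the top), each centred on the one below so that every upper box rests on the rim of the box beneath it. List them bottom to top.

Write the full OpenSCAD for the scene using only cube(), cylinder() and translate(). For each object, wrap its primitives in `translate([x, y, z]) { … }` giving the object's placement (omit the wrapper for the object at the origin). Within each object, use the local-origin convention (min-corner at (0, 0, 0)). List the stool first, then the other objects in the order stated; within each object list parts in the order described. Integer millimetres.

translate([0, 0, 382]) cube([316, 254, 42]);
translate([24, 24, 0]) cylinder(h = 382, r = 24);
translate([292, 24, 0]) cylinder(h = 382, r = 24);
translate([24, 230, 0]) cylinder(h = 382, r = 24);
translate([292, 230, 0]) cylinder(h = 382, r = 24);
translate([74, 16, 424]) {
  cube([168, 222, 16]);
  translate([0, 0, 16]) cube([168, 16, 302]);
  translate([0, 206, 16]) cube([168, 16, 302]);
  translate([0, 16, 16]) cube([16, 190, 302]);
  translate([152, 16, 16]) cube([16, 190, 302]);
}
translate([79, 27, 742]) {
  cube([158, 200, 8]);
  translate([0, 0, 8]) cube([158, 8, 224]);
  translate([0, 192, 8]) cube([158, 8, 224]);
  translate([0, 8, 8]) cube([8, 184, 224]);
  translate([150, 8, 8]) cube([8, 184, 224]);
}
translate([86, 31, 974]) {
  cube([144, 192, 18]);
  translate([0, 0, 18]) cube([144, 18, 277]);
  translate([0, 174, 18]) cube([144, 18, 277]);
  translate([0, 18, 18]) cube([18, 156, 277]);
  translate([126, 18, 18]) cube([18, 156, 277]);
}
translate([92, 48, 1269]) {
  cube([132, 158, 25]);
  translate([0, 0, 25]) cube([132, 25, 194]);
  translate([0, 133, 25]) cube([132, 25, 194]);
  translate([0, 25, 25]) cube([25, 108, 194]);
  translate([107, 25, 25]) cube([25, 108, 194]);
}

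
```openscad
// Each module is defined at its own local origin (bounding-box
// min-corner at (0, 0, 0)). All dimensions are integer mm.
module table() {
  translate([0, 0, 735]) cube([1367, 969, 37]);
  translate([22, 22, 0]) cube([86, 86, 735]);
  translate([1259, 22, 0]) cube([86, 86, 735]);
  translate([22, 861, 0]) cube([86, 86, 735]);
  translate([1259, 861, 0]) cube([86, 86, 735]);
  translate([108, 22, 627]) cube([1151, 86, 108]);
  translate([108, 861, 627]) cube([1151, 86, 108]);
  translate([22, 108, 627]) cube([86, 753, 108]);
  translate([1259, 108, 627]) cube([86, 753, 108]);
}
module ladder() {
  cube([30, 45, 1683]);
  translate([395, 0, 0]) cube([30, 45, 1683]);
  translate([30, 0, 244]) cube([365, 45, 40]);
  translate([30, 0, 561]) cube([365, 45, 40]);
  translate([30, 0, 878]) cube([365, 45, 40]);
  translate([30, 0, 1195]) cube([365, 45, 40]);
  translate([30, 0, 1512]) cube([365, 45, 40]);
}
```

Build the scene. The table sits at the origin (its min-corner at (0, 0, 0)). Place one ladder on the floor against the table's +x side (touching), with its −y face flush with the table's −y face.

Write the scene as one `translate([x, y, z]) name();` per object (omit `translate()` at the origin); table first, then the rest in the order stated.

table();
translate([1367, 0, 0]) ladder();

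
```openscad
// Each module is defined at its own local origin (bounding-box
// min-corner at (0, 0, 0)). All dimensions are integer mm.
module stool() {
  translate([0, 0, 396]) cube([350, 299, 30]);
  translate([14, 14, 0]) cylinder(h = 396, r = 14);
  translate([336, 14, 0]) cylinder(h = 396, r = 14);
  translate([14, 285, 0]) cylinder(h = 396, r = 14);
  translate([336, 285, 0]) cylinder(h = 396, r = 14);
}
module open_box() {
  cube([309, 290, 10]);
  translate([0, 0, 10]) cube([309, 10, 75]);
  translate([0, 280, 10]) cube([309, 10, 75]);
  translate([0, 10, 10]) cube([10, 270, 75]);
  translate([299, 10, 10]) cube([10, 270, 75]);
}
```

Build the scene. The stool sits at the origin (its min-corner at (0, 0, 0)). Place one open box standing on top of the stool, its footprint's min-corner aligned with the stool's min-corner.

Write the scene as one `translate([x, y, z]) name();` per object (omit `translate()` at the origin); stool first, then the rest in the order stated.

stool();
translate([0, 0, 426]) open_box();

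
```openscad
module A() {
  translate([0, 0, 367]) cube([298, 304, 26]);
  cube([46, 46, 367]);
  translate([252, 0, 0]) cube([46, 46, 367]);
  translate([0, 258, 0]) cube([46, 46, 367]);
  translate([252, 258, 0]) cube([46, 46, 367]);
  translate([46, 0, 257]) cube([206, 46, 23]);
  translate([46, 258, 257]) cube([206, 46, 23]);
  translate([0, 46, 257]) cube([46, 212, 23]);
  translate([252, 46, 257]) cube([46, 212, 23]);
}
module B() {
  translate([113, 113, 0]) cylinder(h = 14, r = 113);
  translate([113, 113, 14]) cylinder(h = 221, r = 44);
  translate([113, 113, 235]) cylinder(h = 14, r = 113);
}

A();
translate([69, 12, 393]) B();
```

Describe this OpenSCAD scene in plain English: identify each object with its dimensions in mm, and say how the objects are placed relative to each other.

A is a simple wooden stool: a rectangular seat 298 mm (x) by 304 mm (y), 26 mm thick, top face at z = 393 mm, on four square legs, each 46×46 mm in cross-section. The legs rest on z = 0, each flush with a corner of the seat. Four stretchers, 46 mm wide and 23 mm tall, connect adjacent legs with their undersides at z = 257 mm, each running between the inner faces of the legs it joins and aligned with the legs' outer faces on the other axis.

B is a spool: two coaxial disc flanges of radius 113 mm and thickness 14 mm, joined by a core cylinder of radius 44 mm and height 221 mm. The lower flange rests on z = 0 and the three cylinders share a vertical axis.

The spool is on top of the stool.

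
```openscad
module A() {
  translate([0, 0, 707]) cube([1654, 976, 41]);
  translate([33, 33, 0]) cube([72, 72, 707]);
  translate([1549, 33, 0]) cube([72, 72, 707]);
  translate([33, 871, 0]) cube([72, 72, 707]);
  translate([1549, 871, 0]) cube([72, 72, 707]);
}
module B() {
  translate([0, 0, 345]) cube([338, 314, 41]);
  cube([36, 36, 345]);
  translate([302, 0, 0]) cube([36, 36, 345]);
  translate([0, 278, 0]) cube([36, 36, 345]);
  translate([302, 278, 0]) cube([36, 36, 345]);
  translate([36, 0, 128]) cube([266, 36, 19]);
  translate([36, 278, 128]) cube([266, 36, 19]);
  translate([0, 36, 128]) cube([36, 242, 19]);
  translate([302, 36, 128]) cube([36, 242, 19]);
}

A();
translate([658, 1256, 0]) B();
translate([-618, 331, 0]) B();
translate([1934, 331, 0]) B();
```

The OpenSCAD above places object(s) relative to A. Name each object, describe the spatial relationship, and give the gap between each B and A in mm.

A is a table. B is a stool. Three stools sit around the table at the +y, −x, +x sides. The gap between each stool and the table is 280 mm.

Each stool's nearest face is 280 mm from the table's bounding box.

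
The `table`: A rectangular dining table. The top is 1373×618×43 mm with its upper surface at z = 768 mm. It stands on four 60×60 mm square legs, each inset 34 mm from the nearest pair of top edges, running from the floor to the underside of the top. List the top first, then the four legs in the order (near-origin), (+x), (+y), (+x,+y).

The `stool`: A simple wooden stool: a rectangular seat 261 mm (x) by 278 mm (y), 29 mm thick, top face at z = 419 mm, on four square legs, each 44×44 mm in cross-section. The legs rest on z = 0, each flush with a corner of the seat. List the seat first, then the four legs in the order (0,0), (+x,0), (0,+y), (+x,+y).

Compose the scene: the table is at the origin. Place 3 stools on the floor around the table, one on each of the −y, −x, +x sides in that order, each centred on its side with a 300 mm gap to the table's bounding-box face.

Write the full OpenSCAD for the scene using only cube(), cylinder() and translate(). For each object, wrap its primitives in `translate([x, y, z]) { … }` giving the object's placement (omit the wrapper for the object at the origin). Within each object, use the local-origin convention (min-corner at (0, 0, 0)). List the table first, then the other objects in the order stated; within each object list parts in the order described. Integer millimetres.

translate([0, 0, 725]) cube([1373, 618, 43]);
translate([34, 34, 0]) cube([60, 60, 725]);
translate([1279, 34, 0]) cube([60, 60, 725]);
translate([34, 524, 0]) cube([60, 60, 725]);
translate([1279, 524, 0]) cube([60, 60, 725]);
translate([556, -578, 0]) {
  translate([0, 0, 390]) cube([261, 278, 29]);
  cube([44, 44, 390]);
  translate([217, 0, 0]) cube([44, 44, 390]);
  translate([0, 234, 0]) cube([44, 44, 390]);
  translate([217, 234, 0]) cube([44, 44, 390]);
}
translate([-561, 170, 0]) {
  translate([0, 0, 390]) cube([261, 278, 29]);
  cube([44, 44, 390]);
  translate([217, 0, 0]) cube([44, 44, 390]);
  translate([0, 234, 0]) cube([44, 44, 390]);
  translate([217, 234, 0]) cube([44, 44, 390]);
}
translate([1673, 170, 0]) {
  translate([0, 0, 390]) cube([261, 278, 29]);
  cube([44, 44, 390]);
  translate([217, 0, 0]) cube([44, 44, 390]);
  translate([0, 234, 0]) cube([44, 44, 390]);
  translate([217, 234, 0]) cube([44, 44, 390]);
}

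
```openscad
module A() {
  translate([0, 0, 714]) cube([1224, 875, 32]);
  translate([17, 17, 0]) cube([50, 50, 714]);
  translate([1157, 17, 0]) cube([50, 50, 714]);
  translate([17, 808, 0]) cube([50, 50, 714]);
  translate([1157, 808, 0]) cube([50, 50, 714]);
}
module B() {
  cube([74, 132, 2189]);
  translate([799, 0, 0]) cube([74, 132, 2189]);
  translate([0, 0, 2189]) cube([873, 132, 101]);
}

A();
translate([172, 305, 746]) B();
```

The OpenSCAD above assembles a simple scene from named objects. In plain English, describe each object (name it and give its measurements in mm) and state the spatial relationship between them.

A is a rectangular dining table. The top is 1224×875×32 mm with its upper surface at z = 746 mm. It stands on four 50×50 mm square legs, each inset 17 mm from the nearest pair of top edges, running from the floor to the underside of the top.

B is a rectangular door frame: two vertical jambs of 74×132 mm section, 2189 mm tall, with a clear opening 725 mm wide between their inner faces. A header 101 mm tall and 132 mm deep lies on top of the jambs and spans the full outside width.

The door frame is on top of the table.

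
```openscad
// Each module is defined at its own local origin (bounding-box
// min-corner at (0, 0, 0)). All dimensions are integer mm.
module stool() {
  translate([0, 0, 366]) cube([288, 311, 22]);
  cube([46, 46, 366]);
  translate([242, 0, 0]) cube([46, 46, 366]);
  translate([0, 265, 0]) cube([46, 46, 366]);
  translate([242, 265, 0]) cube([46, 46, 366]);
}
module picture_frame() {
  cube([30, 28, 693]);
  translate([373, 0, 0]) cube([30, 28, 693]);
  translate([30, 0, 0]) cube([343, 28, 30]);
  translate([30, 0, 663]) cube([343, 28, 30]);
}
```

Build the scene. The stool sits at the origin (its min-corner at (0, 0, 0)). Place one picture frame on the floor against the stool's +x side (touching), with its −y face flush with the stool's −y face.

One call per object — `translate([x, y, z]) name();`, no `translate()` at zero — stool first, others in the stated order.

stool();
translate([288, 0, 0]) picture_frame();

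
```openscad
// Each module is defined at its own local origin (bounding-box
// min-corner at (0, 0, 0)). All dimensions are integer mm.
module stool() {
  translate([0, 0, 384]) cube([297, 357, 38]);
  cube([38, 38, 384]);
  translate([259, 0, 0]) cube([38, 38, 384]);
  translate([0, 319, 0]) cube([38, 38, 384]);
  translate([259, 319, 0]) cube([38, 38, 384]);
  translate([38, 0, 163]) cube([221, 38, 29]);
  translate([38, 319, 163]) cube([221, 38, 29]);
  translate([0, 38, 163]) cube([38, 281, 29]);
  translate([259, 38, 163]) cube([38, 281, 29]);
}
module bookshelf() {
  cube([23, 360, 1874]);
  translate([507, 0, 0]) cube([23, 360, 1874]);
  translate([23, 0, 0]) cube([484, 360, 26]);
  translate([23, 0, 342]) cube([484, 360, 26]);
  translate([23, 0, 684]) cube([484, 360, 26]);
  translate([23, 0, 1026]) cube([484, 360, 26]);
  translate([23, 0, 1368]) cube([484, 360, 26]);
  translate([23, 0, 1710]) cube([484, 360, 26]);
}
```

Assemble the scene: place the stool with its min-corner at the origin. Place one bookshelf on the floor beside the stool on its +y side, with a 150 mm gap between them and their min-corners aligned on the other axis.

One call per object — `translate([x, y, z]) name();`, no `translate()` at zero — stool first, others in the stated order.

stool();
translate([0, 507, 0]) bookshelf();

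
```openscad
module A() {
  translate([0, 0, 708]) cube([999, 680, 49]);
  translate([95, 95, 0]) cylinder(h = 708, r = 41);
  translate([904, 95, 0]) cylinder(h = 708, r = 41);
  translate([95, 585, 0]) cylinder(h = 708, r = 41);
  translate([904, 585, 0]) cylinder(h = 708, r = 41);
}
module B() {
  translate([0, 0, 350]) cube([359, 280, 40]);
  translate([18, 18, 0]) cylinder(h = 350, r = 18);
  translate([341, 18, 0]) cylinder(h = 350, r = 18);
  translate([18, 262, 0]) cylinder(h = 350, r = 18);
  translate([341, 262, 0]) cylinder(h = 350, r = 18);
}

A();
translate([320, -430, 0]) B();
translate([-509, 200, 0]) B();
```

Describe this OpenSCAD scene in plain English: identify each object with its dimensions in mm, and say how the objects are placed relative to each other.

A is a table with a 999×680 mm rectangular top, 49 mm thick, top surface at z = 757 mm, supported by four round legs of 82 mm diameter, each leg's bounding box inset 54 mm from the nearest pair of top edges, running from the floor.

B is a four-legged stool. The seat is a 359×280×40 mm slab whose top surface is at z = 390 mm; four round legs, each 36 mm in diameter, run from the floor (z = 0) to the underside of the seat, each leg's axis is inset half a diameter from the nearest pair of seat edges (so the leg's bounding box is flush with the corner).

Two stools sit around the table at the −y, −x sides.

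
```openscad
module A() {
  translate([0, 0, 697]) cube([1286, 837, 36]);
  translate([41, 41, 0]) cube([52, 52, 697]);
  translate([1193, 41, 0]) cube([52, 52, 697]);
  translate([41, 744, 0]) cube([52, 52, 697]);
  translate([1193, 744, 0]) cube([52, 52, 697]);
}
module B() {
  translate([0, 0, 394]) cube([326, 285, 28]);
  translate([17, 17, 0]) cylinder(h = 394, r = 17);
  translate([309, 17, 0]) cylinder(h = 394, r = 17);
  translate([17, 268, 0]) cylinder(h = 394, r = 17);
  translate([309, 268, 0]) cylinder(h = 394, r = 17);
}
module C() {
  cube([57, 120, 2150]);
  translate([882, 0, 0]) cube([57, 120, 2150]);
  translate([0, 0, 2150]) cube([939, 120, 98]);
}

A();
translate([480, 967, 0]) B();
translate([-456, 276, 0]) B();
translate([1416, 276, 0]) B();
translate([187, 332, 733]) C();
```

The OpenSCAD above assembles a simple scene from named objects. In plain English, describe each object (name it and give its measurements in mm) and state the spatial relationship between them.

A is a table with a 1286×837 mm rectangular top, 36 mm thick, top surface at z = 733 mm, supported by four 52×52 mm square legs, each inset 41 mm from the nearest pair of top edges, running from the floor.

B is a four-legged stool. The seat is a 326×285×28 mm slab whose top surface is at z = 422 mm; four round legs, each 34 mm in diameter, run from the floor (z = 0) to the underside of the seat, each leg's axis is inset half a diameter from the nearest pair of seat edges (so the leg's bounding box is flush with the corner).

C is a door frame. The clear opening is 825 mm wide and 2150 mm high. Two 57 mm wide jambs, 120 mm deep, stand either side of the opening from the floor to the top of the opening. A 98 mm thick head sits across the top of both jambs, spanning the full outside width of the frame.

Three stools sit around the table at the +y, −x, +x sides. The door frame is on top of the table.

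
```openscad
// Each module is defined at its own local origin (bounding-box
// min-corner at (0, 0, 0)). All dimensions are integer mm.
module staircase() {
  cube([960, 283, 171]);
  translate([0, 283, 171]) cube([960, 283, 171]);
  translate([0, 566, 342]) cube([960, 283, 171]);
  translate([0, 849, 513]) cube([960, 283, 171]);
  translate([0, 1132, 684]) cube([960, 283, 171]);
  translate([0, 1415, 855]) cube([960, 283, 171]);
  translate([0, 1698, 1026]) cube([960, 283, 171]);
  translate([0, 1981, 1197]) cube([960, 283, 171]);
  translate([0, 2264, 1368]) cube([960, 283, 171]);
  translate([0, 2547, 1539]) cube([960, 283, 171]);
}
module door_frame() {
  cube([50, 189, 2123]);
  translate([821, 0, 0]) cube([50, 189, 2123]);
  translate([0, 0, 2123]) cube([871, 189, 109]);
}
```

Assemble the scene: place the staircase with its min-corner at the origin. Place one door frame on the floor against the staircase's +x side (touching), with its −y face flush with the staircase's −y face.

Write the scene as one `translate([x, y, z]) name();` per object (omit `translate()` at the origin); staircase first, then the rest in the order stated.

staircase();
translate([960, 0, 0]) door_frame();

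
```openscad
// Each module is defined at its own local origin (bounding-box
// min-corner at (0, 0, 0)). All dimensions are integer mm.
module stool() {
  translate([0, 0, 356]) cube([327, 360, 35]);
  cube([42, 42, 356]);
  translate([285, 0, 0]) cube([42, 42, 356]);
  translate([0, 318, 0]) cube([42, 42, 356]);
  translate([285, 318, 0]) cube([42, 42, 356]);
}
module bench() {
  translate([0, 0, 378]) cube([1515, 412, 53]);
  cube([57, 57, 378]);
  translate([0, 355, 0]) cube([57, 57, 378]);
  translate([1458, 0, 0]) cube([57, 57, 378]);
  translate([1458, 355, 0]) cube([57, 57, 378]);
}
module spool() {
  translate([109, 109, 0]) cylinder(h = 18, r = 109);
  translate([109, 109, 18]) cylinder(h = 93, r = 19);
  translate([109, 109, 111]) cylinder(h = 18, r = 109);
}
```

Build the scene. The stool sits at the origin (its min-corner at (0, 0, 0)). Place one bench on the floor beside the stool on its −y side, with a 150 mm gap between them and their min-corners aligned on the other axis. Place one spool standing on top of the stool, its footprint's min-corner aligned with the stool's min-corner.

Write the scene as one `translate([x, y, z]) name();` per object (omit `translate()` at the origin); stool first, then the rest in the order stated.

stool();
translate([0, -562, 0]) bench();
translate([0, 0, 391]) spool();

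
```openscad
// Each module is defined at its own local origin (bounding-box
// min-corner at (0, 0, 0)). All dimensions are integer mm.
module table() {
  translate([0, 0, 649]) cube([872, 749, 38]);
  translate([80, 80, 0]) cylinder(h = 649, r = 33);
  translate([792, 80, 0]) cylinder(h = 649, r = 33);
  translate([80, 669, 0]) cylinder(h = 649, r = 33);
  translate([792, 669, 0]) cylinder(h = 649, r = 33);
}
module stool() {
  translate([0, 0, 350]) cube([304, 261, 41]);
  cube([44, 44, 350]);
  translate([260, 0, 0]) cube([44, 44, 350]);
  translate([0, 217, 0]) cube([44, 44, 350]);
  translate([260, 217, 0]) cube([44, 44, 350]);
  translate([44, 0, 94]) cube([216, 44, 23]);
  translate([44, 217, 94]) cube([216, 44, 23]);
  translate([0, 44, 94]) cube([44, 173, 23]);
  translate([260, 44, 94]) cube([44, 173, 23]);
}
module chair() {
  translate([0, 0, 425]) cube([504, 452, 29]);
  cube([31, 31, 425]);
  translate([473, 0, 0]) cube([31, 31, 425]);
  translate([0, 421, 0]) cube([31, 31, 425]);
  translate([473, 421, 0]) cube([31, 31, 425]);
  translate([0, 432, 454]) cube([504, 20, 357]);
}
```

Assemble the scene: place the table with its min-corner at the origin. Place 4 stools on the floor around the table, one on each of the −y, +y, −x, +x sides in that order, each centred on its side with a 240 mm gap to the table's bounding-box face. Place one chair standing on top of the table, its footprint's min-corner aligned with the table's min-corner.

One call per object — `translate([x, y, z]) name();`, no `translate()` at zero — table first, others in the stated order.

table();
translate([284, -501, 0]) stool();
translate([284, 989, 0]) stool();
translate([-544, 244, 0]) stool();
translate([1112, 244, 0]) stool();
translate([0, 0, 687]) chair();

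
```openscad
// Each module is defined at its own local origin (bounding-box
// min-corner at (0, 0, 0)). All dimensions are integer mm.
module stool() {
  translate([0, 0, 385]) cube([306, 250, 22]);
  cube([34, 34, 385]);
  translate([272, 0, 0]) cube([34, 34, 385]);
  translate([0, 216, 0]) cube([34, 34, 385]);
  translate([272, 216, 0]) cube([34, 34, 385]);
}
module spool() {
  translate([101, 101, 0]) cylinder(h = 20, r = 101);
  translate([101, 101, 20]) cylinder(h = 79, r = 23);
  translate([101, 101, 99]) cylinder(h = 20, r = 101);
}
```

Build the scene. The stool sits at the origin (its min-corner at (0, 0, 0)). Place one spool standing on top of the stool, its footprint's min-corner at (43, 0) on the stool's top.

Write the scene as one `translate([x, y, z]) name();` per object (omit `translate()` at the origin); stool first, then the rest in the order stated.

stool();
translate([43, 0, 407]) spool();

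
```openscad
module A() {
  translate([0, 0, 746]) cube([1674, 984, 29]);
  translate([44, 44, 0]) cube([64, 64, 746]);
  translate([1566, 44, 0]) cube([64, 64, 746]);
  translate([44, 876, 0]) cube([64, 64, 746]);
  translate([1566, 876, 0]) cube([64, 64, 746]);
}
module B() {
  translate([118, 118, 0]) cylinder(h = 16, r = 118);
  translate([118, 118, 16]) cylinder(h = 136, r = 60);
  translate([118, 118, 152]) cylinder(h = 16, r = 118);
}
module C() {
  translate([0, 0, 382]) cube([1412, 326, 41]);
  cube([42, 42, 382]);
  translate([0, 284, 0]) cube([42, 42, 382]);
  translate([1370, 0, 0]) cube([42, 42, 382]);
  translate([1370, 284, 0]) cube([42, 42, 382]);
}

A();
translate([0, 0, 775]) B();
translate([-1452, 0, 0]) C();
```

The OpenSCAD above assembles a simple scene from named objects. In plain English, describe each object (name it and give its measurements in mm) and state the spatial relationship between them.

A is a rectangular dining table. The top is 1674×984×29 mm with its upper surface at z = 775 mm. It stands on four 64×64 mm square legs, each inset 44 mm from the nearest pair of top edges, running from the floor to the underside of the top.

B is a spool: two coaxial disc flanges of radius 118 mm and thickness 16 mm, joined by a core cylinder of radius 60 mm and height 136 mm. The lower flange rests on z = 0 and the three cylinders share a vertical axis.

C is a long wooden bench with a 1412 mm (x) × 326 mm (y) seat, 41 mm thick, its top surface 423 mm above the floor. Four 42 mm square legs at the seat corners, flush with the edges, run from z = 0 to the seat underside.

The spool is on top of the table. The bench is on the floor beside the table on its −x side.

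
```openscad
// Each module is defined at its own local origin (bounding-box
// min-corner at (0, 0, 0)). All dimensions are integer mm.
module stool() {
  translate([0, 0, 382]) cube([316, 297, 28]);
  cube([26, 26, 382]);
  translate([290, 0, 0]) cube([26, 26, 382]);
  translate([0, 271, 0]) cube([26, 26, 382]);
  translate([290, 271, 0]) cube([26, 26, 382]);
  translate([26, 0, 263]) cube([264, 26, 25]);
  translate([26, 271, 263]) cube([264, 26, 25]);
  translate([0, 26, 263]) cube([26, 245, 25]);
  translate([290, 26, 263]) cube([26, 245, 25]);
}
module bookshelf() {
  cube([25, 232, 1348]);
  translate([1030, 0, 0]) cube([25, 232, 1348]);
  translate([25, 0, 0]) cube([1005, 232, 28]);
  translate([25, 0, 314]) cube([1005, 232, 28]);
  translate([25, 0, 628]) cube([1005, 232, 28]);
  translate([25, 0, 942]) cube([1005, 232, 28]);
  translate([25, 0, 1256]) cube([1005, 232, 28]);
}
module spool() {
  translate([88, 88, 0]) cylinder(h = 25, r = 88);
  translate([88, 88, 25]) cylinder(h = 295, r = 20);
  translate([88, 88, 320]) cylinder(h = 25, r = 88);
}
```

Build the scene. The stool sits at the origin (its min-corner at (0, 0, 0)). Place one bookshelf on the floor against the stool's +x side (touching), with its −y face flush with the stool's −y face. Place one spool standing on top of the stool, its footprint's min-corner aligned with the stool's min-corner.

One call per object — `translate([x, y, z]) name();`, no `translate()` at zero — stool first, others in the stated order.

stool();
translate([316, 0, 0]) bookshelf();
translate([0, 0, 410]) spool();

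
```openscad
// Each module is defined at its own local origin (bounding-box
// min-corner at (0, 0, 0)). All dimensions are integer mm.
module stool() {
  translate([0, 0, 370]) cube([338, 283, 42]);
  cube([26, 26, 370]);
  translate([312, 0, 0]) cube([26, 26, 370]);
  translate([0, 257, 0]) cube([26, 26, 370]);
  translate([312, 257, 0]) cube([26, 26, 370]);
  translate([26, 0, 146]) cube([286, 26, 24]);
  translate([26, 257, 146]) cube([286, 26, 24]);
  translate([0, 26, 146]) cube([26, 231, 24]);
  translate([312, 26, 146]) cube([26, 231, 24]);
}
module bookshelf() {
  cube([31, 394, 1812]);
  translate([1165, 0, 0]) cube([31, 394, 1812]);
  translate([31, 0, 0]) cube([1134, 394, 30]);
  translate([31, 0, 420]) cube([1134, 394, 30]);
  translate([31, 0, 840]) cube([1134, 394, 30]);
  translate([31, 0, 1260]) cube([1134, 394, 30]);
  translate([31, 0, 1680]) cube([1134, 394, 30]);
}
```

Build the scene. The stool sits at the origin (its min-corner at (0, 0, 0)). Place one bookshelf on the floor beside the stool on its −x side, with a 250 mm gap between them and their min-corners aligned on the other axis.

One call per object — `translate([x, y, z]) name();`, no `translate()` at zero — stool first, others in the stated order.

stool();
translate([-1446, 0, 0]) bookshelf();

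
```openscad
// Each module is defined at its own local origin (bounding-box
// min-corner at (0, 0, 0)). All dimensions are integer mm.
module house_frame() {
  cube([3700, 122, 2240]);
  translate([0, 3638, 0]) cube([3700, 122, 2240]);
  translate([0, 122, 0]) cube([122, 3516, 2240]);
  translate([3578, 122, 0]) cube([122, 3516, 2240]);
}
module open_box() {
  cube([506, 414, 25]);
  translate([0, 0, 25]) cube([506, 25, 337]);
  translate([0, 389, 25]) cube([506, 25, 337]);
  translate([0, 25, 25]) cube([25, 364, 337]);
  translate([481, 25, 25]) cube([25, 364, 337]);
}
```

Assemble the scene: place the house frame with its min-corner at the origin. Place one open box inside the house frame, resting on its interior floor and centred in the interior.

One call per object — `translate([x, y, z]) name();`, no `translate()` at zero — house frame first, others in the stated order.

house_frame();
translate([1597, 1673, 0]) open_box();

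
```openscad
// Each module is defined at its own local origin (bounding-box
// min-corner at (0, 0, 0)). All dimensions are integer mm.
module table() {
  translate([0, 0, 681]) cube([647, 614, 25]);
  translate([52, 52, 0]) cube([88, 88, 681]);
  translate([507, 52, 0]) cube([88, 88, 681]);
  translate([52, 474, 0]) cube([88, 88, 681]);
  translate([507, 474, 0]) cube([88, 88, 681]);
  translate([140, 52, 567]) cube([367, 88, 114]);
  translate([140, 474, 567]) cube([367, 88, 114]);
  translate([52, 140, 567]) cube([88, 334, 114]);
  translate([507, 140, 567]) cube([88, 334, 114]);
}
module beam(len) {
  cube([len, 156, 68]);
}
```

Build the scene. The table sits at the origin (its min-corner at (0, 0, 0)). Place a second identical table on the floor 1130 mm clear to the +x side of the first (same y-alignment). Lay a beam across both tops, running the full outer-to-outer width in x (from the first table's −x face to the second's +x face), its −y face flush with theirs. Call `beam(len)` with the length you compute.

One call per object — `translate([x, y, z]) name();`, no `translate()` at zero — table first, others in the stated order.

table();
translate([1777, 0, 0]) table();
translate([0, 0, 706]) beam(2424);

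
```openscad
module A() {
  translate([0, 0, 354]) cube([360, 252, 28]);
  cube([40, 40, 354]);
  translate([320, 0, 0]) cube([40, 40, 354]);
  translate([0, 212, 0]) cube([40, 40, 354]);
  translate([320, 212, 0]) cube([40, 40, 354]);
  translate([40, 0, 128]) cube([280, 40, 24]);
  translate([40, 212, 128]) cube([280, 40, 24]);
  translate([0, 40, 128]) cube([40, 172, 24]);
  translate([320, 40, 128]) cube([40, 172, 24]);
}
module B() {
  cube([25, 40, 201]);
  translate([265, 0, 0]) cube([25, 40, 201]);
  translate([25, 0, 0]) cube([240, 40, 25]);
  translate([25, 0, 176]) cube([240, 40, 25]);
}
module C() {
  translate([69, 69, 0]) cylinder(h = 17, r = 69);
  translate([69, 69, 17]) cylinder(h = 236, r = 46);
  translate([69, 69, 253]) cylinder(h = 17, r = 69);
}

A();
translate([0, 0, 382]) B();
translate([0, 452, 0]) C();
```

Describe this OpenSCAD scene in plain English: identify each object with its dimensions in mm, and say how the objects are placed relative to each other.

A is a four-legged stool. The seat is a 360×252×28 mm slab whose top surface is at z = 382 mm; four square legs, each 40×40 mm in cross-section, run from the floor (z = 0) to the underside of the seat, each flush with a corner of the seat. Four stretchers, 40 mm wide and 24 mm tall, connect adjacent legs with their undersides at z = 128 mm, each running between the inner faces of the legs it joins and aligned with the legs' outer faces on the other axis.

B is a picture frame with a 240×151 mm rectangular opening (x by z) and a uniform 25 mm border on every side. Frame depth is 40 mm along y. It is built from two vertical stiles running the full outside height and two horizontal rails spanning the gap between the stiles.

C is a spool: two coaxial disc flanges of radius 69 mm and thickness 17 mm, joined by a core cylinder of radius 46 mm and height 236 mm. The lower flange rests on z = 0 and the three cylinders share a vertical axis.

The picture frame is on top of the stool. The spool is on the floor beside the stool on its +y side.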